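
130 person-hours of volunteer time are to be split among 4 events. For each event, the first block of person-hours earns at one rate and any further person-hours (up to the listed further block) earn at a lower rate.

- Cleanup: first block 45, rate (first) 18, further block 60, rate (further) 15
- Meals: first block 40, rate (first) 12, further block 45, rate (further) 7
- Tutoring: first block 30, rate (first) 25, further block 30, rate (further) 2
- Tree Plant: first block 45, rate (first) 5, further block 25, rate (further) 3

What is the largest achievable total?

2385

Order all 8 blocks by rate: Tutoring/first 25 > Cleanup/first 18 > Cleanup/second 15 > Meals/first 12 > Meals/second 7 > Tree Plant/first 5 > Tree Plant/second 3 > Tutoring/second 2.
Tutoring/first (25): +30 — 100 left.
Cleanup first at 18: fill all 45 — 55 left.
55 remain; put them into Cleanup second at 15.
Total = 25×30 + 18×45 + 15×55 = 2385.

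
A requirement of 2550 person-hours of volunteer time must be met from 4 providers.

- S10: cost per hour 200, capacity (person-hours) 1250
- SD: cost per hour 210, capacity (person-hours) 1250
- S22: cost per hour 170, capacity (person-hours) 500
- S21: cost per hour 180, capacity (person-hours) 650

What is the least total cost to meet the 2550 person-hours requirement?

483500

Fill from the cheapest provider first.
S22 at 170: take all 500 person-hours ; 2050 still needed.
S21 (180): use full 650 ; 1400 person-hours to go.
S10 (200): use full 1250 ; 150 person-hours to go.
SD at 210: take 150 of its 1250 ; requirement met.
Cost = 500×170 + 650×180 + 1250×200 + 150×210 = 483500.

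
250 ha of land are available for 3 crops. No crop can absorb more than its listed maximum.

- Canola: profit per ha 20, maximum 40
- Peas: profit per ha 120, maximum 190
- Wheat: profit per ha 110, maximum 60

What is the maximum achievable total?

Highest profit per ha first: Peas 120 > Wheat 110 > Canola 20.
Peas takes 190 to reach its cap of 190 ; 60 left.
Give Wheat 60 to hit its cap of 60 ; 0 left.
Total = 120×190 + 110×60 = 29400.

29400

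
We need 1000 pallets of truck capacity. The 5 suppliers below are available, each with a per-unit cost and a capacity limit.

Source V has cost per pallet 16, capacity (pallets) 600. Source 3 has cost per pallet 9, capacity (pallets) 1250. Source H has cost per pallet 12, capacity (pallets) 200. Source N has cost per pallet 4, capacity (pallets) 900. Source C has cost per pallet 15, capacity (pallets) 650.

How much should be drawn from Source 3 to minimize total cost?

Use suppliers in increasing cost order.
Take 900 from Source N at 4 → need 100 more.
Take 100 from Source 3 at 9 to finish.
Source H, Source C, Source V: unused.

100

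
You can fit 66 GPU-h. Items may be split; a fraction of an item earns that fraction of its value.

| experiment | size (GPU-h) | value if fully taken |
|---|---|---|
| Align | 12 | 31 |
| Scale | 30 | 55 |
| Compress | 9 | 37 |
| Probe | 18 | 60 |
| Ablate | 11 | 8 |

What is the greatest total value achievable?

Rank by value-to-size ratio: Compress 37/9≈4.11, Probe 60/18≈3.33, Align 31/12≈2.58, Scale 55/30≈1.83, Ablate 8/11≈0.727.
Take all of Compress (9 GPU-h, value 37) → 57 GPU-h left.
Take all of Probe (18 GPU-h, value 60) → 39 GPU-h left.
Take all of Align (12 GPU-h, value 31) → 27 GPU-h left.
Only 27 GPU-h remain; take 27/30 of Scale for value 55×27/30 = 49.5.
Total value = 177.5.

177.5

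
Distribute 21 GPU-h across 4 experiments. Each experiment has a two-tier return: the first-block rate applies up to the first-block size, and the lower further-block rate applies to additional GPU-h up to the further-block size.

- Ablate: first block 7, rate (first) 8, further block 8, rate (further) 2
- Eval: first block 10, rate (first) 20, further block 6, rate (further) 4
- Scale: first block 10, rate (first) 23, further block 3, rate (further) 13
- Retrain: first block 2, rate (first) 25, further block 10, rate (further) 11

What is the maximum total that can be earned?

460

Order all 8 blocks by rate: Retrain/first 25 > Scale/first 23 > Eval/first 20 > Scale/second 13 > Retrain/second 11 > Ablate/first 8 > Eval/second 4 > Ablate/second 2.
Retrain/first (25): +2 — 19 left.
Scale first at 23: fill all 10 — 9 left.
Eval/first: +9 of 10 at 20; pool empty.
Total = 25×2 + 23×10 + 20×9 = 460.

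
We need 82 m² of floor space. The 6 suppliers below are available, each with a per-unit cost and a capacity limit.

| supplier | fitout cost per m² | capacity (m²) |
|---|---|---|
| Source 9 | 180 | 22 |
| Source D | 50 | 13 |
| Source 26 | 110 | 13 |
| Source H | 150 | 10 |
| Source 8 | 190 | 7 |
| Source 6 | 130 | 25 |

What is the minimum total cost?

10610

Use suppliers in increasing cost order.
Source D at 50: take all 13 m² → 69 still needed.
Source 26 (110): use full 13 → 56 m² to go.
Source 6 (130): use full 25 → 31 m² to go.
Source H (150): use full 10 → 21 m² to go.
Take 21 from Source 9 at 180 to finish.
Source 8: unused.
Cost = 13×50 + 13×110 + 25×130 + 10×150 + 21×180 = 10610.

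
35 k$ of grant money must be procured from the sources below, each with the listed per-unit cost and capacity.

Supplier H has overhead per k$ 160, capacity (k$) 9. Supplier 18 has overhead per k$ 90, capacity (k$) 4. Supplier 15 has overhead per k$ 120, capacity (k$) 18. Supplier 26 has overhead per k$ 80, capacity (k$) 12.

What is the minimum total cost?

Use sources in increasing cost order.
Take 12 from Supplier 26 at 80 ; need 23 more.
Supplier 18 (90): use full 4 ; 19 k$ to go.
Take 18 from Supplier 15 at 120 ; need 1 more.
Supplier H (160): take the remaining 1 ; done.
Cost = 12×80 + 4×90 + 18×120 + 1×160 = 3640.

3640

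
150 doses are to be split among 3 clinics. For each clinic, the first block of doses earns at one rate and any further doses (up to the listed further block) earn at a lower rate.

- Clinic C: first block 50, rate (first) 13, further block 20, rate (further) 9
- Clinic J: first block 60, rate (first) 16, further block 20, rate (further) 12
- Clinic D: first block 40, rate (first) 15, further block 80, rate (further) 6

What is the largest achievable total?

2210

Order all 6 blocks by rate: Clinic J/first 16 > Clinic D/first 15 > Clinic C/first 13 > Clinic J/second 12 > Clinic C/second 9 > Clinic D/second 6.
Fill Clinic J first block (60 at 16) — 90 left.
Clinic D/first (15): +40 — 50 left.
Fill Clinic C first block (50 at 13) — 0 left.
Total = 16×60 + 15×40 + 13×50 = 2210.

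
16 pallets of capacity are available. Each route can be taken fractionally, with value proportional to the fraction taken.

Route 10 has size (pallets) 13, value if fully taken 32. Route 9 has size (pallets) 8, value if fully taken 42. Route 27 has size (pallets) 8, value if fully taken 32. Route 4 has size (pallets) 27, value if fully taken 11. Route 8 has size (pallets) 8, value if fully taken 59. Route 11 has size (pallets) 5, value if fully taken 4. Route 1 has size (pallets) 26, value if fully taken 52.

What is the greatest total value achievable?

Rank by value-to-size ratio: Route 8 59/8≈7.38, Route 9 42/8≈5.25, Route 27 32/8≈4, Route 10 32/13≈2.46, Route 1 52/26≈2, Route 11 4/5≈0.8, Route 4 11/27≈0.407.
All 8 pallets of Route 8 fit (value 59) — 8 remain.
All 8 pallets of Route 9 fit (value 42) — 0 remain.
Total value = 101.

101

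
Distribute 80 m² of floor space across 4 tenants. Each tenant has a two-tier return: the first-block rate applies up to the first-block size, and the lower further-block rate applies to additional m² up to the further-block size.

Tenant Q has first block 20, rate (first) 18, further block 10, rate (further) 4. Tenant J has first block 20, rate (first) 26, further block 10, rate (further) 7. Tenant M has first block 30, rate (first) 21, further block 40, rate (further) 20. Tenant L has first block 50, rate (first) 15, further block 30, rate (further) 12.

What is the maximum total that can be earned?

1750

Rank every tier by rate: Tenant J/tier1 26 > Tenant M/tier1 21 > Tenant M/tier2 20 > Tenant Q/tier1 18 > Tenant L/tier1 15 > Tenant L/tier2 12 > Tenant J/tier2 7 > Tenant Q/tier2 4.
Fill Tenant J tier1 block (20 at 26) ; 60 left.
Tenant M/tier1 (21): +30 ; 30 left.
30 remain; put them into Tenant M tier2 at 20.
Total = 26×20 + 21×30 + 20×30 = 1750.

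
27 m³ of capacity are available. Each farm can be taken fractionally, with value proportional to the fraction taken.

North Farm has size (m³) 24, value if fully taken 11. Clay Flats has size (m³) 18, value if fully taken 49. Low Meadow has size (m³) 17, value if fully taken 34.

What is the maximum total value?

67

Rank by value-to-size ratio: Clay Flats 49/18≈2.72, Low Meadow 34/17≈2, North Farm 11/24≈0.458.
All 18 m³ of Clay Flats fit (value 49) ; 9 remain.
9 m³ left: a 9/17 share of Low Meadow gives 34×9/17 = 18.
Total value = 67.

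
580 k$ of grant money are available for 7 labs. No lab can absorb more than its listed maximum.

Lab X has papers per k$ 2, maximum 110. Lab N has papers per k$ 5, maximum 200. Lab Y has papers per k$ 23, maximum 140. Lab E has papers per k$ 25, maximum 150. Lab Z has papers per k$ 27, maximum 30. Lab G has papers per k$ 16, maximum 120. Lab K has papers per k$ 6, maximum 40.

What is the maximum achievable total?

Highest papers per k$ first: Lab Z 27 > Lab E 25 > Lab Y 23 > Lab G 16 > Lab K 6 > Lab N 5 > Lab X 2.
Give Lab Z 30 to hit its cap of 30 — 550 left.
Give Lab E 150 to hit its cap of 150 — 400 left.
Give Lab Y 140 to hit its cap of 140 — 260 left.
Lab G takes 120 to reach its cap of 120 — 140 left.
Give Lab K 40 to hit its cap of 40 — 100 left.
Lab N: +100 (room for 200) → 100. Pool exhausted.
Total = 5×100 + 23×140 + 25×150 + 27×30 + 16×120 + 6×40 = 10440.

10440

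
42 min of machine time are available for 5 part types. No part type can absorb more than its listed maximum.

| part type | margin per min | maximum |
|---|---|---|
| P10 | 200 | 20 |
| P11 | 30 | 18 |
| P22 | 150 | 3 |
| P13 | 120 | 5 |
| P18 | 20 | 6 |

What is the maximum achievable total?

Rank by margin per min: P10 200 > P22 150 > P13 120 > P11 30 > P18 20.
P10 takes 20 to reach its cap of 20 → 22 left.
P22 takes 3 to reach its cap of 3 → 19 left.
P13: +5 to 5 (cap) → 14 left.
Only 14 left; P11 takes them to reach 14.
Total = 200×20 + 30×14 + 150×3 + 120×5 = 5470.

5470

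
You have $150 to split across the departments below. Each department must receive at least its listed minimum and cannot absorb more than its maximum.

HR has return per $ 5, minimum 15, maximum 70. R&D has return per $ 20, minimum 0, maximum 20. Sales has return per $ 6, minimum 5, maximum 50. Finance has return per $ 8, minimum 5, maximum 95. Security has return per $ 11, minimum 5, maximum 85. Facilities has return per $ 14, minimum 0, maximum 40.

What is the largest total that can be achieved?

Meeting every minimum uses 15+0+5+5+5+0 = 30 $, leaving 120.
Order the departments by return per $: R&D 20 > Facilities 14 > Security 11 > Finance 8 > Sales 6 > HR 5.
R&D takes 20 more to reach its cap of 20 — 100 left.
Facilities: +40 to 40 (cap) — 60 left.
Security has room for 80 more but only 60 remain, so it gets 65.
Total = 5×15 + 20×20 + 6×5 + 8×5 + 11×65 + 14×40 = 1820.

1820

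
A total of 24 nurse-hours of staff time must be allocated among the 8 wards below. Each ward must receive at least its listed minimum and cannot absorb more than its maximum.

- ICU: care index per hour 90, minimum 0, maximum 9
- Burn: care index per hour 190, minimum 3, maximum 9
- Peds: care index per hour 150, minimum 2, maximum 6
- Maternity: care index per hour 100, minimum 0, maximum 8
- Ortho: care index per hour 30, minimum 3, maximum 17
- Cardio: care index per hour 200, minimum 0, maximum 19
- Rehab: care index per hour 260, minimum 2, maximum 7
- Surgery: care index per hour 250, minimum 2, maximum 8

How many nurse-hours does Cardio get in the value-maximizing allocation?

1

Meeting every minimum uses 0+3+2+0+3+0+2+2 = 12 nurse-hours, leaving 12.
Rank by care index per hour: Rehab 260 > Surgery 250 > Cardio 200 > Burn 190 > Peds 150 > Maternity 100 > ICU 90 > Ortho 30.
Give Rehab 5 more to hit its cap of 7 → 7 left.
Surgery: +6 to 8 (cap) → 1 left.
Cardio has room for 19 more but only 1 remain, so it gets 1.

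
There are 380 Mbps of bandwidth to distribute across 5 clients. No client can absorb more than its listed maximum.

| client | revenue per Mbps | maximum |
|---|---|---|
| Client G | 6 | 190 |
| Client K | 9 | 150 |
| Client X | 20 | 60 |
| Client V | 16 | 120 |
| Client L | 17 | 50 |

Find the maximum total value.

5320

Highest revenue per Mbps first: Client X 20 > Client L 17 > Client V 16 > Client K 9 > Client G 6.
Client X: +60 to 60 (cap) ; 320 left.
Client L: +50 to 50 (cap) ; 270 left.
Client V: +120 to 120 (cap) ; 150 left.
Client K: +150 to 150 (cap) ; 0 left.
Total = 9×150 + 20×60 + 16×120 + 17×50 = 5320.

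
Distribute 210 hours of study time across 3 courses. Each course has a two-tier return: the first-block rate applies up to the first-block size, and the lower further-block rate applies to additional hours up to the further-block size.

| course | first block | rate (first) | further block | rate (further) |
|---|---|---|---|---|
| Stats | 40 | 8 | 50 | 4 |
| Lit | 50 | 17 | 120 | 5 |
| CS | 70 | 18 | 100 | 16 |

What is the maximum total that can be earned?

Treat each block as its own option and order by rate: CS/first 18 > Lit/first 17 > CS/second 16 > Stats/first 8 > Lit/second 5 > Stats/second 4.
Fill CS first block (70 at 18) — 140 left.
Lit first at 17: fill all 50 — 90 left.
CS/second: +90 of 100 at 16; pool empty.
Total = 18×70 + 17×50 + 16×90 = 3550.

3550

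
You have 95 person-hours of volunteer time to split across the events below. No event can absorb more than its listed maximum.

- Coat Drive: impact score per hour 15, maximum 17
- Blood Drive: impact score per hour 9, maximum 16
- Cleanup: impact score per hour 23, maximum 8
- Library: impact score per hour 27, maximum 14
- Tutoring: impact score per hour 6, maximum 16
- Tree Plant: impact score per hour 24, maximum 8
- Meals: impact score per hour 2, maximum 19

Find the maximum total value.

Rank by impact score per hour: Library 27 > Tree Plant 24 > Cleanup 23 > Coat Drive 15 > Blood Drive 9 > Tutoring 6 > Meals 2.
Give Library 14 to hit its cap of 14 ; 81 left.
Give Tree Plant 8 to hit its cap of 8 ; 73 left.
Give Cleanup 8 to hit its cap of 8 ; 65 left.
Coat Drive takes 17 to reach its cap of 17 ; 48 left.
Give Blood Drive 16 to hit its cap of 16 ; 32 left.
Tutoring: +16 to 16 (cap) ; 16 left.
Only 16 left; Meals takes them to reach 16.
Total = 15×17 + 9×16 + 23×8 + 27×14 + 6×16 + 24×8 + 2×16 = 1281.

1281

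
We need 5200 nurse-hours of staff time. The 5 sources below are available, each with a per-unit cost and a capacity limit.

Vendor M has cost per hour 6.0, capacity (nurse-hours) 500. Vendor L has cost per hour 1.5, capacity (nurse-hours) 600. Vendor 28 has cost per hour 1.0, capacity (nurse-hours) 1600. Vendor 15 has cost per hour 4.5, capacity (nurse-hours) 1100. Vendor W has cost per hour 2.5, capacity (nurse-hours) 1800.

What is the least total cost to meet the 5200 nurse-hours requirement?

12550

Use sources in increasing cost order.
Take 1600 from Vendor 28 at 1.0 ; need 3600 more.
Take 600 from Vendor L at 1.5 ; need 3000 more.
Take 1800 from Vendor W at 2.5 ; need 1200 more.
Take 1100 from Vendor 15 at 4.5 ; need 100 more.
Vendor M (6.0): take the remaining 100 ; done.
Cost = 1600×1.0 + 600×1.5 + 1800×2.5 + 1100×4.5 + 100×6.0 = 12550.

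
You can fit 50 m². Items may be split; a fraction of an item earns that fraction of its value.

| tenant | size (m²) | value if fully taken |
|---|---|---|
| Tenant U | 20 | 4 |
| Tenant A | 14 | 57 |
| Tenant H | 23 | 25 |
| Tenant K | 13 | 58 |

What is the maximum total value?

140

Rank by value-to-size ratio: Tenant K 58/13≈4.46, Tenant A 57/14≈4.07, Tenant H 25/23≈1.09, Tenant U 4/20≈0.2.
Tenant K: take in full, 13 m² for value 58 ; 37 left.
All 14 m² of Tenant A fit (value 57) ; 23 remain.
Tenant H: take in full, 23 m² for value 25 ; 0 left.
Total value = 140.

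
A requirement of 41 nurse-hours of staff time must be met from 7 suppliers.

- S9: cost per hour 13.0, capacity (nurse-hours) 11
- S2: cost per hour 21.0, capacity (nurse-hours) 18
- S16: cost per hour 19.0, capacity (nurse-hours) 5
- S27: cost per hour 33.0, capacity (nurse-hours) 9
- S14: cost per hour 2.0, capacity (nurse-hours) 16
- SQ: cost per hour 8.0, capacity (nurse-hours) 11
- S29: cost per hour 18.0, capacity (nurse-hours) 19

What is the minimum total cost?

317

Cheapest first:
Take 16 from S14 at 2.0 — need 25 more.
SQ (8.0): use full 11 — 14 nurse-hours to go.
Take 11 from S9 at 13.0 — need 3 more.
Take 3 from S29 at 18.0 to finish.
S16, S2, S27: unused.
Cost = 16×2.0 + 11×8.0 + 11×13.0 + 3×18.0 = 317.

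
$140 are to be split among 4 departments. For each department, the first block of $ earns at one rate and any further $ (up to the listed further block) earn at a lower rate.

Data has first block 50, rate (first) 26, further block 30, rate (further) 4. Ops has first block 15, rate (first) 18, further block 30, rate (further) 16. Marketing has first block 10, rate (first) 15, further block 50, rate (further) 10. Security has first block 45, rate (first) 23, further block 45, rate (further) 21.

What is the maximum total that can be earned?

3280

Order all 8 blocks by rate: Data/tier1 26 > Security/tier1 23 > Security/tier2 21 > Ops/tier1 18 > Ops/tier2 16 > Marketing/tier1 15 > Marketing/tier2 10 > Data/tier2 4.
Fill Data tier1 block (50 at 26) ; 90 left.
Security tier1 at 23: fill all 45 ; 45 left.
Security/tier2 (21): +45 ; 0 left.
Total = 26×50 + 23×45 + 21×45 = 3280.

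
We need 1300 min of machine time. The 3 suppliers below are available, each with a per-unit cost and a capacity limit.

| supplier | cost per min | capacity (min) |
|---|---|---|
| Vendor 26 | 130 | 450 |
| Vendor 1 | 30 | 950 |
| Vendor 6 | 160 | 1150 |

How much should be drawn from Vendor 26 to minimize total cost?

Cheapest first:
Vendor 1 (30): use full 950 ; 350 min to go.
Vendor 26 (130): take the remaining 350 ; done.
Vendor 6: unused.

350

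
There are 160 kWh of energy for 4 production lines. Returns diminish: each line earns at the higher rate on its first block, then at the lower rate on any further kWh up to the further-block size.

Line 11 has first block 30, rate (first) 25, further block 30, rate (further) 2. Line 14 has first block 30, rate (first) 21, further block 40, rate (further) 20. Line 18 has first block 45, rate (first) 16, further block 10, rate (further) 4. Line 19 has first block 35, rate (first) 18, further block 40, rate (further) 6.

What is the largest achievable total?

3210

Rank every tier by rate: Line 11/first 25 > Line 14/first 21 > Line 14/second 20 > Line 19/first 18 > Line 18/first 16 > Line 19/second 6 > Line 18/second 4 > Line 11/second 2.
Line 11 first at 25: fill all 30 ; 130 left.
Fill Line 14 first block (30 at 21) ; 100 left.
Line 14 second at 20: fill all 40 ; 60 left.
Line 19 first at 18: fill all 35 ; 25 left.
Line 18/first: +25 of 45 at 16; pool empty.
Total = 25×30 + 21×30 + 20×40 + 18×35 + 16×25 = 3210.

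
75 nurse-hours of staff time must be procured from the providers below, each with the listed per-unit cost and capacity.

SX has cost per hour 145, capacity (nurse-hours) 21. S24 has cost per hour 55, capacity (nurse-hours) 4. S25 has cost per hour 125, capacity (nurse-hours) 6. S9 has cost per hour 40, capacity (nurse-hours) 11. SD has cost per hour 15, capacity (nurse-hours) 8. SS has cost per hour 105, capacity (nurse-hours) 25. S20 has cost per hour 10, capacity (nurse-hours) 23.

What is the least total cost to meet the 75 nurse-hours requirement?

4135

Cheapest first:
S20 at 10: take all 23 nurse-hours — 52 still needed.
Take 8 from SD at 15 — need 44 more.
Take 11 from S9 at 40 — need 33 more.
Take 4 from S24 at 55 — need 29 more.
Take 25 from SS at 105 — need 4 more.
S25 at 125: take 4 of its 6 — requirement met.
SX: unused.
Cost = 23×10 + 8×15 + 11×40 + 4×55 + 25×105 + 4×125 = 4135.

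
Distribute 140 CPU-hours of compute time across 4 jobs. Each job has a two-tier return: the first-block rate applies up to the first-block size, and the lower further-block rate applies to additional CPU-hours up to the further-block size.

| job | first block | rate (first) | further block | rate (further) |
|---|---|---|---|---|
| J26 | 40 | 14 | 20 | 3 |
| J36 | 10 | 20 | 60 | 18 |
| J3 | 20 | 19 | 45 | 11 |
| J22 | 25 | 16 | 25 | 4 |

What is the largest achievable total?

Order all 8 blocks by rate: J36/first 20 > J3/first 19 > J36/second 18 > J22/first 16 > J26/first 14 > J3/second 11 > J22/second 4 > J26/second 3.
J36 first at 20: fill all 10 — 130 left.
J3 first at 19: fill all 20 — 110 left.
J36/second (18): +60 — 50 left.
J22/first (16): +25 — 25 left.
J26/first: +25 of 40 at 14; pool empty.
Total = 20×10 + 19×20 + 18×60 + 16×25 + 14×25 = 2410.

2410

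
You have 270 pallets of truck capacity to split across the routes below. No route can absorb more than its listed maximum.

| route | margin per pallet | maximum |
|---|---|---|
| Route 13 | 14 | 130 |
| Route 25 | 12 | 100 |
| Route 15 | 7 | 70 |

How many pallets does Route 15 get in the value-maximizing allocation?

Rank by margin per pallet: Route 13 14 > Route 25 12 > Route 15 7.
Give Route 13 130 to hit its cap of 130 — 140 left.
Give Route 25 100 to hit its cap of 100 — 40 left.
Route 15 has room for 70 but only 40 remain, so it gets 40.

40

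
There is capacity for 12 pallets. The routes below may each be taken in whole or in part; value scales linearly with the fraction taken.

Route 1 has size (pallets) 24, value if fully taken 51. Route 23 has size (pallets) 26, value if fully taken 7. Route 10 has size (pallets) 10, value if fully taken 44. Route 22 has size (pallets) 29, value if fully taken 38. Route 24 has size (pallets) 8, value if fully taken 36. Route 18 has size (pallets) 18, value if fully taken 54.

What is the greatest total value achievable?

53.6

Rank by value-to-size ratio: Route 24 36/8≈4.5, Route 10 44/10≈4.4, Route 18 54/18≈3, Route 1 51/24≈2.12, Route 22 38/29≈1.31, Route 23 7/26≈0.269.
All 8 pallets of Route 24 fit (value 36) — 4 remain.
Only 4 pallets remain; take 4/10 of Route 10 for value 44×4/10 = 17.6.
Total value = 53.6.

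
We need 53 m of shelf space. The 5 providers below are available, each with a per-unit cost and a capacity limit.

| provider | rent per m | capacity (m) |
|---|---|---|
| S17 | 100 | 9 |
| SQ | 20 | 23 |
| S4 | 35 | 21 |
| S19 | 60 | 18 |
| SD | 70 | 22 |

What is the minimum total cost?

1735

Fill from the cheapest provider first.
SQ (20): use full 23 → 30 m to go.
Take 21 from S4 at 35 → need 9 more.
S19 (60): take the remaining 9 → done.
SD, S17: unused.
Cost = 23×20 + 21×35 + 9×60 = 1735.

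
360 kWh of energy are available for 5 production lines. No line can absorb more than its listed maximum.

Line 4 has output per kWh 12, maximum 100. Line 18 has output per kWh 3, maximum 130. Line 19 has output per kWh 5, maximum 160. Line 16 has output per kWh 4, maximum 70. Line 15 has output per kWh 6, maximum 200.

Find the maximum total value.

Rank by output per kWh: Line 4 12 > Line 15 6 > Line 19 5 > Line 16 4 > Line 18 3.
Give Line 4 100 to hit its cap of 100 — 260 left.
Give Line 15 200 to hit its cap of 200 — 60 left.
Line 19: +60 (room for 160) → 60. Pool exhausted.
Total = 12×100 + 5×60 + 6×200 = 2700.

2700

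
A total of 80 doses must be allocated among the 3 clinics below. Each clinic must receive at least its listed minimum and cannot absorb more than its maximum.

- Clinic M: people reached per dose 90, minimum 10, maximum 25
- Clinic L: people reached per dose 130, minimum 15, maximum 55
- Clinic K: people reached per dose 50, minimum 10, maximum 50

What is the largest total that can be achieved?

9000

Meeting every minimum uses 10+15+10 = 35 doses, leaving 45.
Highest people reached per dose first: Clinic L 130 > Clinic M 90 > Clinic K 50.
Give Clinic L 40 more to hit its cap of 55 — 5 left.
Only 5 left; Clinic M takes them to reach 15.
Total = 90×15 + 130×55 + 50×10 = 9000.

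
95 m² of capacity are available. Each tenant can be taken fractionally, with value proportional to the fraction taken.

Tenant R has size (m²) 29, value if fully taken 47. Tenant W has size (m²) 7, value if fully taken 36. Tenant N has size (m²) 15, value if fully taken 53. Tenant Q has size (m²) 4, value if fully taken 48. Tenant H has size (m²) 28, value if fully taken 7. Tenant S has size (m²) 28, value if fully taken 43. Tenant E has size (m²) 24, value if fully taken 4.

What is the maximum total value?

Best value per unit of size first: Tenant Q 48/4≈12, Tenant W 36/7≈5.14, Tenant N 53/15≈3.53, Tenant R 47/29≈1.62, Tenant S 43/28≈1.54, Tenant H 7/28≈0.25, Tenant E 4/24≈0.167.
All 4 m² of Tenant Q fit (value 48) — 91 remain.
Take all of Tenant W (7 m², value 36) — 84 m² left.
Take all of Tenant N (15 m², value 53) — 69 m² left.
All 29 m² of Tenant R fit (value 47) — 40 remain.
Take all of Tenant S (28 m², value 43) — 12 m² left.
Only 12 m² remain; take 12/28 of Tenant H for value 7×12/28 = 3.
Total value = 230.

230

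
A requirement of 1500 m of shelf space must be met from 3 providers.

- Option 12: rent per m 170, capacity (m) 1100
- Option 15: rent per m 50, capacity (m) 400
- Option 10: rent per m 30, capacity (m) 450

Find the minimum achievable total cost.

Cheapest first:
Option 10 at 30: take all 450 m ; 1050 still needed.
Option 15 at 50: take all 400 m ; 650 still needed.
Option 12 at 170: take 650 of its 1100 ; requirement met.
Cost = 450×30 + 400×50 + 650×170 = 144000.

144000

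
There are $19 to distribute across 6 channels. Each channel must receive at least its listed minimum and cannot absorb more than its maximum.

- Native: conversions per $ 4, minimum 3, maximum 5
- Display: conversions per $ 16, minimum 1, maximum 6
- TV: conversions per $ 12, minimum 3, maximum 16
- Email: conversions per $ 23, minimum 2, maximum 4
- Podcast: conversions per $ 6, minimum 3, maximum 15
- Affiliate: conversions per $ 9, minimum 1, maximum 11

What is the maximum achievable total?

Meeting every minimum uses 3+1+3+2+3+1 = 13 $, leaving 6.
Highest conversions per $ first: Email 23 > Display 16 > TV 12 > Affiliate 9 > Podcast 6 > Native 4.
Email takes 2 more to reach its cap of 4 ; 4 left.
Display: +4 (room for 5) → 5. Pool exhausted.
Total = 4×3 + 16×5 + 12×3 + 23×4 + 6×3 + 9×1 = 247.

247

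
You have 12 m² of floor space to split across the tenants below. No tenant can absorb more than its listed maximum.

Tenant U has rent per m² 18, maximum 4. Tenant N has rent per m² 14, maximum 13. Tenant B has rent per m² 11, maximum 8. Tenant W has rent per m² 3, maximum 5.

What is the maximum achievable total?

Order the tenants by rent per m²: Tenant U 18 > Tenant N 14 > Tenant B 11 > Tenant W 3.
Give Tenant U 4 to hit its cap of 4 — 8 left.
Tenant N: +8 (room for 13) → 8. Pool exhausted.
Total = 18×4 + 14×8 = 184.

184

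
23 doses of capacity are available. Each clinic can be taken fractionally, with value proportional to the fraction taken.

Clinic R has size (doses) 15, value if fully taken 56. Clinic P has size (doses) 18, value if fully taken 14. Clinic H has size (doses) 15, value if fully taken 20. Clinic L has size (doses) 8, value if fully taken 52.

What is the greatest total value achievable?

108

Best value per unit of size first: Clinic L 52/8≈6.5, Clinic R 56/15≈3.73, Clinic H 20/15≈1.33, Clinic P 14/18≈0.778.
Clinic L: take in full, 8 doses for value 52 — 15 left.
Take all of Clinic R (15 doses, value 56) — 0 doses left.
Total value = 108.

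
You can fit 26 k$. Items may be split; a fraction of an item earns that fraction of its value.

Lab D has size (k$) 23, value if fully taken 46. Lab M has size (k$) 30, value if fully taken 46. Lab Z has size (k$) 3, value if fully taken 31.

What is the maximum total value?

Best value per unit of size first: Lab Z 31/3≈10.3, Lab D 46/23≈2, Lab M 46/30≈1.53.
All 3 k$ of Lab Z fit (value 31) → 23 remain.
All 23 k$ of Lab D fit (value 46) → 0 remain.
Total value = 77.

77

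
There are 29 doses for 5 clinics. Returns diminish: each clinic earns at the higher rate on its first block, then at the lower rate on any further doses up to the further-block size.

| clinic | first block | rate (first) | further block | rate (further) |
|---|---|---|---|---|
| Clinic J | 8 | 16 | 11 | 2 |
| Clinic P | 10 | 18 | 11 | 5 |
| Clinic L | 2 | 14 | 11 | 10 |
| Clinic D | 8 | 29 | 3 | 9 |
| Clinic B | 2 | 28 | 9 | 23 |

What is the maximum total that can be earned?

675

Order all 10 blocks by rate: Clinic D/tier1 29 > Clinic B/tier1 28 > Clinic B/tier2 23 > Clinic P/tier1 18 > Clinic J/tier1 16 > Clinic L/tier1 14 > Clinic L/tier2 10 > Clinic D/tier2 9 > Clinic P/tier2 5 > Clinic J/tier2 2.
Clinic D tier1 at 29: fill all 8 ; 21 left.
Fill Clinic B tier1 block (2 at 28) ; 19 left.
Clinic B/tier2 (23): +9 ; 10 left.
Fill Clinic P tier1 block (10 at 18) ; 0 left.
Total = 29×8 + 28×2 + 23×9 + 18×10 = 675.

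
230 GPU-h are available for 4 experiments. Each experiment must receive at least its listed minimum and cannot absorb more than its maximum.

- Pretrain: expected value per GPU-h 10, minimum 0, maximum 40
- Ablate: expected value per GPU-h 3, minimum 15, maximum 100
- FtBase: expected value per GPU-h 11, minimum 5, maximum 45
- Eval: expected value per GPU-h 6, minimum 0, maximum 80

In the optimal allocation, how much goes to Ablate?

65

Meeting every minimum uses 0+15+5+0 = 20 GPU-h, leaving 210.
Rank by expected value per GPU-h: FtBase 11 > Pretrain 10 > Eval 6 > Ablate 3.
Give FtBase 40 more to hit its cap of 45 → 170 left.
Give Pretrain 40 more to hit its cap of 40 → 130 left.
Eval: +80 to 80 (cap) → 50 left.
Only 50 left; Ablate takes them to reach 65.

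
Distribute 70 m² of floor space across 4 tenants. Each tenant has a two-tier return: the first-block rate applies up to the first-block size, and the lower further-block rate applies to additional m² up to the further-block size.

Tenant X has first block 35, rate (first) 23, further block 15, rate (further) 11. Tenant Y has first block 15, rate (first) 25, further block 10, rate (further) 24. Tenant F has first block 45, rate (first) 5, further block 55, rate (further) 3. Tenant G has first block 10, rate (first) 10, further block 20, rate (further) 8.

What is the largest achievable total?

Treat each block as its own option and order by rate: Tenant Y/tier1 25 > Tenant Y/tier2 24 > Tenant X/tier1 23 > Tenant X/tier2 11 > Tenant G/tier1 10 > Tenant G/tier2 8 > Tenant F/tier1 5 > Tenant F/tier2 3.
Fill Tenant Y tier1 block (15 at 25) ; 55 left.
Fill Tenant Y tier2 block (10 at 24) ; 45 left.
Tenant X/tier1 (23): +35 ; 10 left.
Tenant X/tier2: +10 of 15 at 11; pool empty.
Total = 25×15 + 24×10 + 23×35 + 11×10 = 1530.

1530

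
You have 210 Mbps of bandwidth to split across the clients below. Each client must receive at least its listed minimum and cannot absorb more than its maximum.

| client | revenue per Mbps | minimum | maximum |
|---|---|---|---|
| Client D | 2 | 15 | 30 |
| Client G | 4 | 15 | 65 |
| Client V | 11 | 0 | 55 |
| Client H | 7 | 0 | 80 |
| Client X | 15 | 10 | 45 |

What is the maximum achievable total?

1930

Meeting every minimum uses 15+15+0+0+10 = 40 Mbps, leaving 170.
Highest revenue per Mbps first: Client X 15 > Client V 11 > Client H 7 > Client G 4 > Client D 2.
Give Client X 35 more to hit its cap of 45 ; 135 left.
Client V takes 55 more to reach its cap of 55 ; 80 left.
Client H: +80 to 80 (cap) ; 0 left.
Total = 2×15 + 4×15 + 11×55 + 7×80 + 15×45 = 1930.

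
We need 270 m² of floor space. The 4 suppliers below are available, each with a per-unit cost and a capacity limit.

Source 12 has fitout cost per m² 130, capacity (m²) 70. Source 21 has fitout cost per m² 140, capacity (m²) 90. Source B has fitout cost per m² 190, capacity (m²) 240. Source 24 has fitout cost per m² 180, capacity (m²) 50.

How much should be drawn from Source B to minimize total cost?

60

Use suppliers in increasing cost order.
Source 12 at 130: take all 70 m² ; 200 still needed.
Take 90 from Source 21 at 140 ; need 110 more.
Source 24 (180): use full 50 ; 60 m² to go.
Source B (190): take the remaining 60 ; done.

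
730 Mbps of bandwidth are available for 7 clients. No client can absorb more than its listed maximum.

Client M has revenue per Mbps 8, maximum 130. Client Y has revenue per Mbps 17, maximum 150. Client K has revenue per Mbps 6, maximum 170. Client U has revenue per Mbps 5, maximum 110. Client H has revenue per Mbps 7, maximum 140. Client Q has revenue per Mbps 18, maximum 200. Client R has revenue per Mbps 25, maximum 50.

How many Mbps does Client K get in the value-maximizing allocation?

Order the clients by revenue per Mbps: Client R 25 > Client Q 18 > Client Y 17 > Client M 8 > Client H 7 > Client K 6 > Client U 5.
Client R: +50 to 50 (cap) → 680 left.
Client Q takes 200 to reach its cap of 200 → 480 left.
Client Y: +150 to 150 (cap) → 330 left.
Give Client M 130 to hit its cap of 130 → 200 left.
Client H takes 140 to reach its cap of 140 → 60 left.
Client K has room for 170 but only 60 remain, so it gets 60.

60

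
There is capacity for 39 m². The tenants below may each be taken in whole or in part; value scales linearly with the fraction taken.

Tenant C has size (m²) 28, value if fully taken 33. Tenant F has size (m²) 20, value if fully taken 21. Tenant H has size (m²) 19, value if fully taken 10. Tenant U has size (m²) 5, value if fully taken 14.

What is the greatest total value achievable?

53.3

Sort by value density: Tenant U 14/5≈2.8, Tenant C 33/28≈1.18, Tenant F 21/20≈1.05, Tenant H 10/19≈0.526.
All 5 m² of Tenant U fit (value 14) — 34 remain.
Tenant C: take in full, 28 m² for value 33 — 6 left.
Fill the last 6 m² with part of Tenant F: 6/20 of it earns 6.3.
Total value = 53.3.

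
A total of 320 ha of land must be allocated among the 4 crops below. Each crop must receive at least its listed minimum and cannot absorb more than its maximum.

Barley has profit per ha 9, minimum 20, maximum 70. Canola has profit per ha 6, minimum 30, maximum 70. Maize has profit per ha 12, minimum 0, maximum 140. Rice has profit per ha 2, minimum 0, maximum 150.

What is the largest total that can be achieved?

Meeting every minimum uses 20+30+0+0 = 50 ha, leaving 270.
Order the crops by profit per ha: Maize 12 > Barley 9 > Canola 6 > Rice 2.
Give Maize 140 more to hit its cap of 140 ; 130 left.
Barley takes 50 more to reach its cap of 70 ; 80 left.
Give Canola 40 more to hit its cap of 70 ; 40 left.
Rice has room for 150 more but only 40 remain, so it gets 40.
Total = 9×70 + 6×70 + 12×140 + 2×40 = 2810.

2810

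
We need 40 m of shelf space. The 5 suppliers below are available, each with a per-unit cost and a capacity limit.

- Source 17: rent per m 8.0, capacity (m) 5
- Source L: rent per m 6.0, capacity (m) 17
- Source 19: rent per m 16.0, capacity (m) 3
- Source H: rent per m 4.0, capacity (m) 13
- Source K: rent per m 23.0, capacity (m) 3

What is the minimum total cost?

288

Use suppliers in increasing cost order.
Take 13 from Source H at 4.0 → need 27 more.
Source L (6.0): use full 17 → 10 m to go.
Source 17 at 8.0: take all 5 m → 5 still needed.
Source 19 (16.0): use full 3 → 2 m to go.
Source K at 23.0: take 2 of its 3 → requirement met.
Cost = 13×4.0 + 17×6.0 + 5×8.0 + 3×16.0 + 2×23.0 = 288.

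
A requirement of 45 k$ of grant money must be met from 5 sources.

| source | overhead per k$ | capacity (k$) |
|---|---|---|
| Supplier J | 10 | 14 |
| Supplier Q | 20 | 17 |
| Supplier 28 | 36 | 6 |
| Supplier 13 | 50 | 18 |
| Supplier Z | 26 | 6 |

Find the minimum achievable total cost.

Fill from the cheapest source first.
Supplier J (10): use full 14 — 31 k$ to go.
Supplier Q (20): use full 17 — 14 k$ to go.
Take 6 from Supplier Z at 26 — need 8 more.
Supplier 28 at 36: take all 6 k$ — 2 still needed.
Supplier 13 at 50: take 2 of its 18 — requirement met.
Cost = 14×10 + 17×20 + 6×26 + 6×36 + 2×50 = 952.

952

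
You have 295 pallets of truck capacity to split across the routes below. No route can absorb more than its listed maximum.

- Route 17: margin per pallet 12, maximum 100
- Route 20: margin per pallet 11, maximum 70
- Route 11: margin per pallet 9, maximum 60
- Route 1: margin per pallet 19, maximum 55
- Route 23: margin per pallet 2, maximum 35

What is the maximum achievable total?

Order the routes by margin per pallet: Route 1 19 > Route 17 12 > Route 20 11 > Route 11 9 > Route 23 2.
Route 1: +55 to 55 (cap) → 240 left.
Give Route 17 100 to hit its cap of 100 → 140 left.
Give Route 20 70 to hit its cap of 70 → 70 left.
Route 11 takes 60 to reach its cap of 60 → 10 left.
Only 10 left; Route 23 takes them to reach 10.
Total = 12×100 + 11×70 + 9×60 + 19×55 + 2×10 = 3575.

3575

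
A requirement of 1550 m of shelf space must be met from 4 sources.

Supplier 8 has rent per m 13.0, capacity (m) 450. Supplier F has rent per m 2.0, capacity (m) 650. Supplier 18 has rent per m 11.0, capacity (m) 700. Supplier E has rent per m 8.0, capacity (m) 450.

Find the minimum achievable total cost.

Fill from the cheapest source first.
Supplier F at 2.0: take all 650 m → 900 still needed.
Supplier E at 8.0: take all 450 m → 450 still needed.
Supplier 18 at 11.0: take 450 of its 700 → requirement met.
Supplier 8: unused.
Cost = 650×2.0 + 450×8.0 + 450×11.0 = 9850.

9850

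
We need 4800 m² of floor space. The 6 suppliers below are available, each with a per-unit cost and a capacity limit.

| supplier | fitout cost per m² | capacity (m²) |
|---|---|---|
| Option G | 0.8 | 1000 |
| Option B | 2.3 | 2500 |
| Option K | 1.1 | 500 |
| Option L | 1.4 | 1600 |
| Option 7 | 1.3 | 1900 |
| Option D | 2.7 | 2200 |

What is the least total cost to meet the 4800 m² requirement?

5780

Use suppliers in increasing cost order.
Take 1000 from Option G at 0.8 ; need 3800 more.
Take 500 from Option K at 1.1 ; need 3300 more.
Option 7 (1.3): use full 1900 ; 1400 m² to go.
Option L (1.4): take the remaining 1400 ; done.
Option B, Option D: unused.
Cost = 1000×0.8 + 500×1.1 + 1900×1.3 + 1400×1.4 = 5780.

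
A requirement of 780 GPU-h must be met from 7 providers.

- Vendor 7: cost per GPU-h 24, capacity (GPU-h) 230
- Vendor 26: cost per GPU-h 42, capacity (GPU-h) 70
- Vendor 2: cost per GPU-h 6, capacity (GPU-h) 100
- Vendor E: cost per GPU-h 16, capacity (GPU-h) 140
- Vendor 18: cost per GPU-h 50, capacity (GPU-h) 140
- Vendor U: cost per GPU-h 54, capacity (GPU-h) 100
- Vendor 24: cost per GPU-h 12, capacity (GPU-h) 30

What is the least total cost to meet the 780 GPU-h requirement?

22440

Use providers in increasing cost order.
Take 100 from Vendor 2 at 6 — need 680 more.
Vendor 24 (12): use full 30 — 650 GPU-h to go.
Vendor E (16): use full 140 — 510 GPU-h to go.
Vendor 7 at 24: take all 230 GPU-h — 280 still needed.
Take 70 from Vendor 26 at 42 — need 210 more.
Vendor 18 at 50: take all 140 GPU-h — 70 still needed.
Vendor U (54): take the remaining 70 — done.
Cost = 100×6 + 30×12 + 140×16 + 230×24 + 70×42 + 140×50 + 70×54 = 22440.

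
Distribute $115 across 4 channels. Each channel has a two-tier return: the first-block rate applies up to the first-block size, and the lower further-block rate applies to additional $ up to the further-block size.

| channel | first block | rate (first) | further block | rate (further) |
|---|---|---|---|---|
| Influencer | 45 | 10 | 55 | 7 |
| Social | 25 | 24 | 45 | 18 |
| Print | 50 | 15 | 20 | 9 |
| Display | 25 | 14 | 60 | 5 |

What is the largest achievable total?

Rank every tier by rate: Social/T1 24 > Social/T2 18 > Print/T1 15 > Display/T1 14 > Influencer/T1 10 > Print/T2 9 > Influencer/T2 7 > Display/T2 5.
Fill Social T1 block (25 at 24) ; 90 left.
Fill Social T2 block (45 at 18) ; 45 left.
45 remain; put them into Print T1 at 15.
Total = 24×25 + 18×45 + 15×45 = 2085.

2085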